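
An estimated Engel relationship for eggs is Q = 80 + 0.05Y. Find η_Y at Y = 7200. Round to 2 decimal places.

At Y = 7200: Q = 440.000.
dQ/dY = 0.05.
η = (dQ/dY)·(Y/Q) = 0.05 × (7200/440.000) = 0.82.

0.82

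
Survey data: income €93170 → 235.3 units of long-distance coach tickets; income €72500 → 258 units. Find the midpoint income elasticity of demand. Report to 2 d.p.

ΔQ = 258 − 235.3 = 22.7; midpoint Q̄ = (235.3 + 258)/2 = 246.65.
ΔI = 72500 − 93170 = -20670; midpoint Ī = (93170 + 72500)/2 = 82835.
η = (ΔQ/Q̄) ÷ (ΔI/Ī) = (22.7/246.65) ÷ (-20670/82835) = -0.37.

-0.37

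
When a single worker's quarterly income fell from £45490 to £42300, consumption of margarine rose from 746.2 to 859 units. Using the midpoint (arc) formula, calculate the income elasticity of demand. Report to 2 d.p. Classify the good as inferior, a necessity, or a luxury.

-1.93 (inferior good)

ΔQ = 859 − 746.2 = 112.8; midpoint Q̄ = (746.2 + 859)/2 = 802.6.
ΔI = 42300 − 45490 = -3190; midpoint Ī = (45490 + 42300)/2 = 43895.
η = (ΔQ/Q̄) ÷ (ΔI/Ī) = (112.8/802.6) ÷ (-3190/43895) = -1.93.
η < 0 ⇒ inferior good.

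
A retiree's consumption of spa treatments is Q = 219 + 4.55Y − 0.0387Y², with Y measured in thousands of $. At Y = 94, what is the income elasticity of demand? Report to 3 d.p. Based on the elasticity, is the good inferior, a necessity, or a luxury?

-0.841 (inferior good)

At Y = 94: Q = 304.7468.
dQ/dY = 4.55 − 0.0774Y = -2.72560.
η = (dQ/dY)·(Y/Q) = -2.72560 × (94/304.7468) = -0.841.
η < 0 ⇒ inferior good.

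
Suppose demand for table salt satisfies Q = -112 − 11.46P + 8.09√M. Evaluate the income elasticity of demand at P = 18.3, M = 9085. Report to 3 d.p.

At P = 18.3, M = 9085: Q = 449.383.
Holding P constant, ∂Q/∂M = 8.09/(2√M) = 0.0424381.
η_M = (∂Q/∂M)·(M/Q) = 0.0424381 × (9085/449.383) = 0.858.

0.858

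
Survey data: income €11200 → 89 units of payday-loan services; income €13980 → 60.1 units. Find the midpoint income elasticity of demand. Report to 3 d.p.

ΔQ = 60.1 − 89 = -28.9; midpoint Q̄ = (89 + 60.1)/2 = 74.55.
ΔI = 13980 − 11200 = 2780; midpoint Ī = (11200 + 13980)/2 = 12590.
η = (ΔQ/Q̄) ÷ (ΔI/Ī) = (-28.9/74.55) ÷ (2780/12590) = -1.756.

-1.756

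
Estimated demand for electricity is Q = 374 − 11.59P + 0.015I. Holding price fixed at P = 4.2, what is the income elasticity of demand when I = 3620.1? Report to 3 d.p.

At P = 4.2, I = 3620.1: Q = 379.624.
Holding P constant, ∂Q/∂I = 0.015.
η_I = (∂Q/∂I)·(I/Q) = 0.015 × (3620.1/379.624) = 0.143.

0.143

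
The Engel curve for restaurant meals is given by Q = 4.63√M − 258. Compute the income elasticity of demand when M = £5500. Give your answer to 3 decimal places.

2.011

At M = 5500: Q = 85.370.
dQ/dM = 4.63/(2√M) = 0.0312155 at this income.
η = (dQ/dM)·(M/Q) = 0.0312155 × (5500/85.370) = 2.011.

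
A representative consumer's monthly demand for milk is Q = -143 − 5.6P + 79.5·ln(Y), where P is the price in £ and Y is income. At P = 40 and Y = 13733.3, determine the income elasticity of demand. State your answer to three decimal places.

0.204

At P = 40, Y = 13733.3: Q = 390.443.
Holding P constant, ∂Q/∂Y = 79.5/Y = 0.00578885.
η_Y = (∂Q/∂Y)·(Y/Q) = 0.00578885 × (13733.3/390.443) = 0.204.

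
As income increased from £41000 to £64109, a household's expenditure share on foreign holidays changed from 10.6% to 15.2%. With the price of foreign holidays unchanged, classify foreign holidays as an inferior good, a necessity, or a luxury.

The budget share rises as income rises, so η > 1.

luxury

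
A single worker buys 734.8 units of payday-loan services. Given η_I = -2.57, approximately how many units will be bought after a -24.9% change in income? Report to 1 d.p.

%ΔQ ≈ η × %ΔI = -2.57 × (-24.9%) = 63.993%.
New Q ≈ 734.8 × (1 + 0.63993) = 1205.0.

1205.0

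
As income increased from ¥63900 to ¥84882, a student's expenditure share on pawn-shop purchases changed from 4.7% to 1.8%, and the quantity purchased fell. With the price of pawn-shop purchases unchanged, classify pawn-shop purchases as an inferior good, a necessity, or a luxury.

Quantity demanded falls as income rises, so η < 0.

inferior good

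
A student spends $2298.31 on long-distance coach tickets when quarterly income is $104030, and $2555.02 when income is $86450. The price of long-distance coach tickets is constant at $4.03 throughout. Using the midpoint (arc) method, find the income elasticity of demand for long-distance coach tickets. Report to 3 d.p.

-0.573

With a constant price, Q₁ = 2298.31/4.03 = 570.300 and Q₂ = 2555.02/4.03 = 634.000 (equivalently, work directly with expenditure since P cancels).
Midpoint %ΔQ = (2555.02 − 2298.31)/2426.67 = 0.10579; midpoint %ΔI = (86450 − 104030)/95240 = -0.18459.
η = 0.10579 / -0.18459 = -0.573.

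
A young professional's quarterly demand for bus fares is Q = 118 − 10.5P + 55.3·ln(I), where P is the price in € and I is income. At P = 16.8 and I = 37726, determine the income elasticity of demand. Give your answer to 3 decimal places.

At P = 16.8, I = 37726: Q = 524.357.
Holding P constant, ∂Q/∂I = 55.3/I = 0.00146583.
η_I = (∂Q/∂I)·(I/Q) = 0.00146583 × (37726/524.357) = 0.105.

0.105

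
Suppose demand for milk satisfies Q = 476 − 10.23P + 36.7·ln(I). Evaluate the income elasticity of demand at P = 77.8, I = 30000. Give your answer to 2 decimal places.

0.63

At P = 77.8, I = 30000: Q = 58.445.
Holding P constant, ∂Q/∂I = 36.7/I = 0.00122333.
η_I = (∂Q/∂I)·(I/Q) = 0.00122333 × (30000/58.445) = 0.63.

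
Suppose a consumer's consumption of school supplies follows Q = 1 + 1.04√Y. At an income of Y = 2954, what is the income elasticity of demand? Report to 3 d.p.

0.491

At Y = 2954: Q = 57.525.
dQ/dY = 1.04/(2√Y) = 0.00956749 at this income.
η = (dQ/dY)·(Y/Q) = 0.00956749 × (2954/57.525) = 0.491.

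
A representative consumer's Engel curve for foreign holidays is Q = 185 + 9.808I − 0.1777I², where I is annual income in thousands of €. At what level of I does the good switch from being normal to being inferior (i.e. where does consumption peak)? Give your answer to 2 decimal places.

dQ/dI = 9.808 − 0.3554I.
The good is inferior where dQ/dI < 0. Setting dQ/dI = 0 gives I = 9.808 / 0.3554 = 27.60.

27.60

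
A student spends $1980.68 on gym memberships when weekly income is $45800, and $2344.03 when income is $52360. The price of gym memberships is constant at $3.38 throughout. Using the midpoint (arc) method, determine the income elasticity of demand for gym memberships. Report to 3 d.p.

With a constant price, Q₁ = 1980.68/3.38 = 586.000 and Q₂ = 2344.03/3.38 = 693.500 (equivalently, work directly with expenditure since P cancels).
Midpoint %ΔQ = (2344.03 − 1980.68)/2162.36 = 0.16803; midpoint %ΔI = (52360 − 45800)/49080 = 0.13366.
η = 0.16803 / 0.13366 = 1.257.

1.257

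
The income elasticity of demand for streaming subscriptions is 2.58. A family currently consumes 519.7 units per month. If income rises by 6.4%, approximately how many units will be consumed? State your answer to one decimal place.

605.5

%ΔQ ≈ η × %ΔI = 2.58 × 6.4% = 16.512%.
New Q ≈ 519.7 × (1 + 0.16512) = 605.5.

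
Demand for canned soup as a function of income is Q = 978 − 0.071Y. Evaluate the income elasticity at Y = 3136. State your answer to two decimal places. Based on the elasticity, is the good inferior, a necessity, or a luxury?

-0.29 (inferior good)

At Y = 3136: Q = 755.344.
dQ/dY = −0.071.
η = (dQ/dY)·(Y/Q) = -0.071 × (3136/755.344) = -0.29.
Since η < 0, the good is an inferior good.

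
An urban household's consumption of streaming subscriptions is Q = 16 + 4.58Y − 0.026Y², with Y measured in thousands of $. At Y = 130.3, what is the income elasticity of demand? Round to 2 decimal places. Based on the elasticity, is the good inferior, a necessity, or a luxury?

-1.67 (inferior good)

At Y = 130.3: Q = 171.3437.
dQ/dY = 4.58 − 0.052Y = -2.19560.
η = (dQ/dY)·(Y/Q) = -2.19560 × (130.3/171.3437) = -1.67.
η < 0 ⇒ inferior good.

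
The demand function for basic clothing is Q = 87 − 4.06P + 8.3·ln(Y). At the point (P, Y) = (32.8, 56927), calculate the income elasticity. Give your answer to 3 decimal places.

At P = 32.8, Y = 56927: Q = 44.713.
Holding P constant, ∂Q/∂Y = 8.3/Y = 0.000145801.
η_Y = (∂Q/∂Y)·(Y/Q) = 0.000145801 × (56927/44.713) = 0.186.

0.186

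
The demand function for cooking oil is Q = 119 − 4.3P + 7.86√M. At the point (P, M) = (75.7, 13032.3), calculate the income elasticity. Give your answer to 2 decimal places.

At P = 75.7, M = 13032.3: Q = 690.781.
Holding P constant, ∂Q/∂M = 7.86/(2√M) = 0.0344256.
η_M = (∂Q/∂M)·(M/Q) = 0.0344256 × (13032.3/690.781) = 0.65.

0.65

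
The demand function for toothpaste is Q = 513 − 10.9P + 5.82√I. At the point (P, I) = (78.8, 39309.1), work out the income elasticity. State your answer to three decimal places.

0.714

At P = 78.8, I = 39309.1: Q = 807.984.
Holding P constant, ∂Q/∂I = 5.82/(2√I) = 0.0146773.
η_I = (∂Q/∂I)·(I/Q) = 0.0146773 × (39309.1/807.984) = 0.714.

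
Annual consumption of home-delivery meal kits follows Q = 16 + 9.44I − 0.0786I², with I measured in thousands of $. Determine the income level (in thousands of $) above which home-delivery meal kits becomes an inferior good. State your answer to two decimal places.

dQ/dI = 9.44 − 0.1572I.
The good is inferior where dQ/dI < 0. Setting dQ/dI = 0 gives I = 9.44 / 0.1572 = 60.05.

60.05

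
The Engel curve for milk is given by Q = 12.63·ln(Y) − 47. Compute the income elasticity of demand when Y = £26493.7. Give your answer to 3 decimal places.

At Y = 26493.7: Q = 81.632.
dQ/dY = 12.63/Y = 0.000476717 at this income.
η = (dQ/dY)·(Y/Q) = 0.000476717 × (26493.7/81.632) = 0.155.

0.155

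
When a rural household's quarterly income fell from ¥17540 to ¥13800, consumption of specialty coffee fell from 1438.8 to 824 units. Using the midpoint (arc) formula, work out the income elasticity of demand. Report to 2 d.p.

2.28

ΔQ = 824 − 1438.8 = -614.8; midpoint Q̄ = (1438.8 + 824)/2 = 1131.4.
ΔI = 13800 − 17540 = -3740; midpoint Ī = (17540 + 13800)/2 = 15670.
η = (ΔQ/Q̄) ÷ (ΔI/Ī) = (-614.8/1131.4) ÷ (-3740/15670) = 2.28.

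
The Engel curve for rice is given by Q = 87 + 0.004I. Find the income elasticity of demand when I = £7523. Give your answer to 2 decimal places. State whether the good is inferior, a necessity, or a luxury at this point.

0.26 (necessity)

At I = 7523: Q = 117.092.
dQ/dI = 0.004.
η = (dQ/dI)·(I/Q) = 0.004 × (7523/117.092) = 0.26.
Since 0 < η < 1, the good is a necessity.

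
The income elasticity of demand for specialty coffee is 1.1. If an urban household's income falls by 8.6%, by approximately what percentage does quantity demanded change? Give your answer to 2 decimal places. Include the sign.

-9.46%

%ΔQ ≈ η × %ΔI = 1.1 × (-8.6%) = -9.46%.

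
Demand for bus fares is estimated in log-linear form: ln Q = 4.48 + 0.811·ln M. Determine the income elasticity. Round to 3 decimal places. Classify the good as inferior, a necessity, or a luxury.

In a log-linear demand, the coefficient on ln M is the income elasticity.
So η = 0.811.
0 < η < 1 ⇒ necessity.

0.811 (necessity)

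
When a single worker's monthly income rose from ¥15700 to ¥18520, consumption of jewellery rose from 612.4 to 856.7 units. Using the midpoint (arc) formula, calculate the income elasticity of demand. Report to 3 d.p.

ΔQ = 856.7 − 612.4 = 244.3; midpoint Q̄ = (612.4 + 856.7)/2 = 734.55.
ΔI = 18520 − 15700 = 2820; midpoint Ī = (15700 + 18520)/2 = 17110.
η = (ΔQ/Q̄) ÷ (ΔI/Ī) = (244.3/734.55) ÷ (2820/17110) = 2.018.

2.018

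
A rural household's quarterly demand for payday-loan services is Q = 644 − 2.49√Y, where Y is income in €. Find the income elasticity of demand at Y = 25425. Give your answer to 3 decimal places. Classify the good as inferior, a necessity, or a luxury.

-0.804 (inferior good)

At Y = 25425: Q = 246.964.
dQ/dY = -2.49/(2√Y) = -0.00780798 at this income.
η = (dQ/dY)·(Y/Q) = -0.00780798 × (25425/246.964) = -0.804.
Since η < 0, the good is an inferior good.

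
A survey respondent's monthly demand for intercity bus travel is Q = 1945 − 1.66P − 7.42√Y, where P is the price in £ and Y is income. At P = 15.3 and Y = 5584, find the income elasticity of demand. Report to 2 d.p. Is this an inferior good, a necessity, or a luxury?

-0.20 (inferior good)

At P = 15.3, Y = 5584: Q = 1365.134.
Holding P constant, ∂Q/∂Y = -7.42/(2√Y) = -0.0496479.
η_Y = (∂Q/∂Y)·(Y/Q) = -0.0496479 × (5584/1365.134) = -0.20.
Since η < 0, this is an inferior good.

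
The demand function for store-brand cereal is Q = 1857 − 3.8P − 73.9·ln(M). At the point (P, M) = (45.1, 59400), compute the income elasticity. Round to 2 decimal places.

At P = 45.1, M = 59400: Q = 873.308.
Holding P constant, ∂Q/∂M = -73.9/M = -0.00124411.
η_M = (∂Q/∂M)·(M/Q) = -0.00124411 × (59400/873.308) = -0.08.

-0.08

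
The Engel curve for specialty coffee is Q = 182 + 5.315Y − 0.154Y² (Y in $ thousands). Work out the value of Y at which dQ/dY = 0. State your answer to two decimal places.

17.26

dQ/dY = 5.315 − 0.308Y.
The good is inferior where dQ/dY < 0. Setting dQ/dY = 0 gives Y = 5.315 / 0.308 = 17.26.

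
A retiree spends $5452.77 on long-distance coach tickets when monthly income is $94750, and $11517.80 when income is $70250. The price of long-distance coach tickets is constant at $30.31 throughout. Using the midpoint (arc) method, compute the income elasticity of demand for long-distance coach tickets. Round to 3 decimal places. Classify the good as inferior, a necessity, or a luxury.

-2.407 (inferior good)

With a constant price, Q₁ = 5452.77/30.31 = 179.900 and Q₂ = 11517.80/30.31 = 380.000 (equivalently, work directly with expenditure since P cancels).
Midpoint %ΔQ = (11517.80 − 5452.77)/8485.29 = 0.71477; midpoint %ΔI = (70250 − 94750)/82500 = -0.29697.
η = 0.71477 / -0.29697 = -2.407.
η < 0 ⇒ inferior good.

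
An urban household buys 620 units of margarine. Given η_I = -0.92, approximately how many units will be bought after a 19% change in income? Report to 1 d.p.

%ΔQ ≈ η × %ΔI = -0.92 × 19% = -17.48%.
New Q ≈ 620 × (1 − 0.1748) = 511.6.

511.6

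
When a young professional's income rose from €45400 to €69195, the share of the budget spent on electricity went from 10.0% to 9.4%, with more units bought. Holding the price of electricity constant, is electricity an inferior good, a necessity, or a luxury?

Quantity rises but the budget share falls as income rises, so 0 < η < 1.

necessity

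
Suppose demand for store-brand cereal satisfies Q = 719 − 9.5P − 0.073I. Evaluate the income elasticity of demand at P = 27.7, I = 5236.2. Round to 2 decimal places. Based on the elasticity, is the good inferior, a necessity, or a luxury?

At P = 27.7, I = 5236.2: Q = 73.607.
Holding P constant, ∂Q/∂I = −0.073.
η_I = (∂Q/∂I)·(I/Q) = -0.073 × (5236.2/73.607) = -5.19.
Since η < 0, this is an inferior good.

-5.19 (inferior good)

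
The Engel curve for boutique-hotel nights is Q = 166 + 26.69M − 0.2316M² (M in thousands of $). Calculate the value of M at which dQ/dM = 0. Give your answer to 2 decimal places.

dQ/dM = 26.69 − 0.4632M.
The good is inferior where dQ/dM < 0. Setting dQ/dM = 0 gives M = 26.69 / 0.4632 = 57.62.

57.62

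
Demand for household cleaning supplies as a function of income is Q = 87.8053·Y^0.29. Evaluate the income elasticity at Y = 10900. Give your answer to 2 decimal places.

0.29

For Q = A·Y^β the income elasticity is constant and equal to β.
Here β = 0.29, so η = 0.29.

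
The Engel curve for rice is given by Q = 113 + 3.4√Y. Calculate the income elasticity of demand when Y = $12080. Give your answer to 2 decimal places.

0.38

At Y = 12080: Q = 486.691.
dQ/dY = 3.4/(2√Y) = 0.0154673 at this income.
η = (dQ/dY)·(Y/Q) = 0.0154673 × (12080/486.691) = 0.38.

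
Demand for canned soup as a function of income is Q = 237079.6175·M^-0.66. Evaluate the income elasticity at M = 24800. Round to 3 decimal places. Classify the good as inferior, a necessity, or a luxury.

-0.660 (inferior good)

For Q = A·M^β the income elasticity is constant and equal to β.
Here β = -0.66, so η = -0.660.
Since η < 0, the good is an inferior good.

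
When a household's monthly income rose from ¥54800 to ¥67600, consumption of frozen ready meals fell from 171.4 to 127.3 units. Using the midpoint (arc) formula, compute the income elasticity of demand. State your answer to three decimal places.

-1.412

ΔQ = 127.3 − 171.4 = -44.1; midpoint Q̄ = (171.4 + 127.3)/2 = 149.35.
ΔI = 67600 − 54800 = 12800; midpoint Ī = (54800 + 67600)/2 = 61200.
η = (ΔQ/Q̄) ÷ (ΔI/Ī) = (-44.1/149.35) ÷ (12800/61200) = -1.412.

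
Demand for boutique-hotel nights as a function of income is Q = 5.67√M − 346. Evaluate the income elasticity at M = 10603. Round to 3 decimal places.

1.227

At M = 10603: Q = 237.845.
dQ/dM = 5.67/(2√M) = 0.0275321 at this income.
η = (dQ/dM)·(M/Q) = 0.0275321 × (10603/237.845) = 1.227.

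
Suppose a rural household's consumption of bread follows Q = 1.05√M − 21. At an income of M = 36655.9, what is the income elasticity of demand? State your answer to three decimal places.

0.558

At M = 36655.9: Q = 180.030.
dQ/dM = 1.05/(2√M) = 0.00274213 at this income.
η = (dQ/dM)·(M/Q) = 0.00274213 × (36655.9/180.030) = 0.558.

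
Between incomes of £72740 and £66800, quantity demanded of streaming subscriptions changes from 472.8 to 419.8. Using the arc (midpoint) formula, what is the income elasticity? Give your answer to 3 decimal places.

1.395

ΔQ = 419.8 − 472.8 = -53; midpoint Q̄ = (472.8 + 419.8)/2 = 446.3.
ΔI = 66800 − 72740 = -5940; midpoint Ī = (72740 + 66800)/2 = 69770.
η = (ΔQ/Q̄) ÷ (ΔI/Ī) = (-53/446.3) ÷ (-5940/69770) = 1.395.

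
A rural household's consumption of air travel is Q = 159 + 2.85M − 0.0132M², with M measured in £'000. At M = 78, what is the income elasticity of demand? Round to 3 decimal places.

At M = 78: Q = 300.9912.
dQ/dM = 2.85 − 0.0264M = 0.79080.
η = (dQ/dM)·(M/Q) = 0.79080 × (78/300.9912) = 0.205.

0.205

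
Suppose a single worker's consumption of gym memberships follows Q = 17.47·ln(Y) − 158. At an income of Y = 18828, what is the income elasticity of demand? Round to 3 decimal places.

1.252

At Y = 18828: Q = 13.959.
dQ/dY = 17.47/Y = 0.000927873 at this income.
η = (dQ/dY)·(Y/Q) = 0.000927873 × (18828/13.959) = 1.252.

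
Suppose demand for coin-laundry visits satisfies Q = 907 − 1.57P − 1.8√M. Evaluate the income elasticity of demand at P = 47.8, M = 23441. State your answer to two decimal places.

At P = 47.8, M = 23441: Q = 556.366.
Holding P constant, ∂Q/∂M = -1.8/(2√M) = -0.00587834.
η_M = (∂Q/∂M)·(M/Q) = -0.00587834 × (23441/556.366) = -0.25.

-0.25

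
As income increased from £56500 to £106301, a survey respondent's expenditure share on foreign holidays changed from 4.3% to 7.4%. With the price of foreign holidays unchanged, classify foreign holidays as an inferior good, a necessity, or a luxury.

luxury

The budget share rises as income rises, so η > 1.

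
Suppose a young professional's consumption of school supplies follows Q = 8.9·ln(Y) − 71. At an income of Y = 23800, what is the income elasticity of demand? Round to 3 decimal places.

0.476

At Y = 23800: Q = 18.689.
dQ/dY = 8.9/Y = 0.00037395 at this income.
η = (dQ/dY)·(Y/Q) = 0.00037395 × (23800/18.689) = 0.476.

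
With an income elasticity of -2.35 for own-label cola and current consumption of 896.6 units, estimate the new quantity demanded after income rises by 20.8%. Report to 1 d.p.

%ΔQ ≈ η × %ΔI = -2.35 × 20.8% = -48.88%.
New Q ≈ 896.6 × (1 − 0.4888) = 458.3.

458.3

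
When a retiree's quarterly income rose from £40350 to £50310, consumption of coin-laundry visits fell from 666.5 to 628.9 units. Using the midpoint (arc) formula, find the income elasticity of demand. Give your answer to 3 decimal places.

ΔQ = 628.9 − 666.5 = -37.6; midpoint Q̄ = (666.5 + 628.9)/2 = 647.7.
ΔI = 50310 − 40350 = 9960; midpoint Ī = (40350 + 50310)/2 = 45330.
η = (ΔQ/Q̄) ÷ (ΔI/Ī) = (-37.6/647.7) ÷ (9960/45330) = -0.264.

-0.264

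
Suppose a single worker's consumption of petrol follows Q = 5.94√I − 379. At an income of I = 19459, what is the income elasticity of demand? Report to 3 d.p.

At I = 19459: Q = 449.603.
dQ/dI = 5.94/(2√I) = 0.021291 at this income.
η = (dQ/dI)·(I/Q) = 0.021291 × (19459/449.603) = 0.921.

0.921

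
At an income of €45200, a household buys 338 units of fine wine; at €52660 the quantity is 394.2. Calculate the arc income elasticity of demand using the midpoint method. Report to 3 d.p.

1.007

ΔQ = 394.2 − 338 = 56.2; midpoint Q̄ = (338 + 394.2)/2 = 366.1.
ΔI = 52660 − 45200 = 7460; midpoint Ī = (45200 + 52660)/2 = 48930.
η = (ΔQ/Q̄) ÷ (ΔI/Ī) = (56.2/366.1) ÷ (7460/48930) = 1.007.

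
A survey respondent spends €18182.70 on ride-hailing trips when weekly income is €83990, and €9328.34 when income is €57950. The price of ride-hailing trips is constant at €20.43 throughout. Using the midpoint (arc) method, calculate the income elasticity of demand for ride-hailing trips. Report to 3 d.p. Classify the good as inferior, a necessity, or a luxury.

1.754 (luxury)

With a constant price, Q₁ = 18182.70/20.43 = 890.000 and Q₂ = 9328.34/20.43 = 456.600 (equivalently, work directly with expenditure since P cancels).
Midpoint %ΔQ = (9328.34 − 18182.70)/13755.52 = -0.64370; midpoint %ΔI = (57950 − 83990)/70970 = -0.36692.
η = -0.64370 / -0.36692 = 1.754.
η > 1 ⇒ luxury.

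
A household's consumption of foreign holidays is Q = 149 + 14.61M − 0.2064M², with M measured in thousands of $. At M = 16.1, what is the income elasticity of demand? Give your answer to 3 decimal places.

0.388

At M = 16.1: Q = 330.7201.
dQ/dM = 14.61 − 0.4128M = 7.96392.
η = (dQ/dM)·(M/Q) = 7.96392 × (16.1/330.7201) = 0.388.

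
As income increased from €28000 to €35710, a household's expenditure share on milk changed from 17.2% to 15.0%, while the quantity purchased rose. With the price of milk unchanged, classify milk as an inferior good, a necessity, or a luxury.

necessity

Quantity rises but the budget share falls as income rises, so 0 < η < 1.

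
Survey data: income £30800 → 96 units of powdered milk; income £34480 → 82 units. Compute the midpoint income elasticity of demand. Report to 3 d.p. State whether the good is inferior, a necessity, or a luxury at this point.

ΔQ = 82 − 96 = -14; midpoint Q̄ = (96 + 82)/2 = 89.
ΔI = 34480 − 30800 = 3680; midpoint Ī = (30800 + 34480)/2 = 32640.
η = (ΔQ/Q̄) ÷ (ΔI/Ī) = (-14/89) ÷ (3680/32640) = -1.395.
η < 0 ⇒ inferior good.

-1.395 (inferior good)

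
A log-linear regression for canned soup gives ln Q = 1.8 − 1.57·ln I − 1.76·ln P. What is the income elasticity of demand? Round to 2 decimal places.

-1.57

In a log-linear demand, the coefficient on ln I is the income elasticity.
So η = -1.57.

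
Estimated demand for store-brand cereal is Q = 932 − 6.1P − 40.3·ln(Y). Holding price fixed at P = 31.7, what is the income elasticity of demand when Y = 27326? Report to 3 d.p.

-0.123

At P = 31.7, Y = 27326: Q = 326.942.
Holding P constant, ∂Q/∂Y = -40.3/Y = -0.00147479.
η_Y = (∂Q/∂Y)·(Y/Q) = -0.00147479 × (27326/326.942) = -0.123.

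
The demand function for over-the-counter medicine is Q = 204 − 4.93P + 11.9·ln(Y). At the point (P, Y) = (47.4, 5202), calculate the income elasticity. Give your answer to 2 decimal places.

At P = 47.4, Y = 5202: Q = 72.144.
Holding P constant, ∂Q/∂Y = 11.9/Y = 0.00228758.
η_Y = (∂Q/∂Y)·(Y/Q) = 0.00228758 × (5202/72.144) = 0.16.

0.16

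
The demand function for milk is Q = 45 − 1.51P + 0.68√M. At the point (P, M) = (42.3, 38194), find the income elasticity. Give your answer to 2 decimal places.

At P = 42.3, M = 38194: Q = 114.021.
Holding P constant, ∂Q/∂M = 0.68/(2√M) = 0.00173973.
η_M = (∂Q/∂M)·(M/Q) = 0.00173973 × (38194/114.021) = 0.58.

0.58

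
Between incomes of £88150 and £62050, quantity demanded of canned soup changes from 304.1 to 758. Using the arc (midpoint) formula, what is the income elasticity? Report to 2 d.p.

ΔQ = 758 − 304.1 = 453.9; midpoint Q̄ = (304.1 + 758)/2 = 531.05.
ΔI = 62050 − 88150 = -26100; midpoint Ī = (88150 + 62050)/2 = 75100.
η = (ΔQ/Q̄) ÷ (ΔI/Ī) = (453.9/531.05) ÷ (-26100/75100) = -2.46.

-2.46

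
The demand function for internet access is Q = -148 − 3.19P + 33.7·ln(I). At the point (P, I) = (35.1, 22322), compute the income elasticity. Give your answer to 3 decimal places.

0.435

At P = 35.1, I = 22322: Q = 77.480.
Holding P constant, ∂Q/∂I = 33.7/I = 0.00150972.
η_I = (∂Q/∂I)·(I/Q) = 0.00150972 × (22322/77.480) = 0.435.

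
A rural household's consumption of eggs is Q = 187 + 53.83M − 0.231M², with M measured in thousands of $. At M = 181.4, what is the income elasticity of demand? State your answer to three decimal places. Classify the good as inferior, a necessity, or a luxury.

At M = 181.4: Q = 2350.4852.
dQ/dM = 53.83 − 0.462M = -29.97680.
η = (dQ/dM)·(M/Q) = -29.97680 × (181.4/2350.4852) = -2.313.
η < 0 ⇒ inferior good.

-2.313 (inferior good)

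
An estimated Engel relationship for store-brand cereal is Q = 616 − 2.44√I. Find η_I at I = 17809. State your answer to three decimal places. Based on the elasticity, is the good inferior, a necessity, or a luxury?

-0.561 (inferior good)

At I = 17809: Q = 290.381.
dQ/dI = -2.44/(2√I) = -0.00914198 at this income.
η = (dQ/dI)·(I/Q) = -0.00914198 × (17809/290.381) = -0.561.
Since η < 0, the good is an inferior good.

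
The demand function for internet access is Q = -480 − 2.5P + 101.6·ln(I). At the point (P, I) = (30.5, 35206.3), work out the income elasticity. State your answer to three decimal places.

At P = 30.5, I = 35206.3: Q = 507.398.
Holding P constant, ∂Q/∂I = 101.6/I = 0.00288585.
η_I = (∂Q/∂I)·(I/Q) = 0.00288585 × (35206.3/507.398) = 0.200.

0.200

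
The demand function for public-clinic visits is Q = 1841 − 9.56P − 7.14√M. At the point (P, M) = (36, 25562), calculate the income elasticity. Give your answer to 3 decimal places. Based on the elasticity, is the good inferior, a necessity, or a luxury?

-1.607 (inferior good)

At P = 36, M = 25562: Q = 355.288.
Holding P constant, ∂Q/∂M = -7.14/(2√M) = -0.0223291.
η_M = (∂Q/∂M)·(M/Q) = -0.0223291 × (25562/355.288) = -1.607.
Since η < 0, this is an inferior good.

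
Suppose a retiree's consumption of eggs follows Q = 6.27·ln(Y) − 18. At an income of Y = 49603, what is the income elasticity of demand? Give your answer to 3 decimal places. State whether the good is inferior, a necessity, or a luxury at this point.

0.126 (necessity)

At Y = 49603: Q = 49.790.
dQ/dY = 6.27/Y = 0.000126404 at this income.
η = (dQ/dY)·(Y/Q) = 0.000126404 × (49603/49.790) = 0.126.
Since 0 < η < 1, the good is a necessity.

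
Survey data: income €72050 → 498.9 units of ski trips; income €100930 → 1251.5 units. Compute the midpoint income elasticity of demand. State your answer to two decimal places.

2.58

ΔQ = 1251.5 − 498.9 = 752.6; midpoint Q̄ = (498.9 + 1251.5)/2 = 875.2.
ΔI = 100930 − 72050 = 28880; midpoint Ī = (72050 + 100930)/2 = 86490.
η = (ΔQ/Q̄) ÷ (ΔI/Ī) = (752.6/875.2) ÷ (28880/86490) = 2.58.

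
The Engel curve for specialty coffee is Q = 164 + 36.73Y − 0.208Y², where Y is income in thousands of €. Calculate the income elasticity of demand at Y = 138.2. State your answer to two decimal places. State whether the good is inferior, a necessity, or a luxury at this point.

-2.26 (inferior good)

At Y = 138.2: Q = 1267.4441.
dQ/dY = 36.73 − 0.416Y = -20.76120.
η = (dQ/dY)·(Y/Q) = -20.76120 × (138.2/1267.4441) = -2.26.
η < 0 ⇒ inferior good.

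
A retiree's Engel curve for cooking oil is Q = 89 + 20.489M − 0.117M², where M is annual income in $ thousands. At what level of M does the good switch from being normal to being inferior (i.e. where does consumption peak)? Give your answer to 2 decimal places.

dQ/dM = 20.489 − 0.234M.
The good is inferior where dQ/dM < 0. Setting dQ/dM = 0 gives M = 20.489 / 0.234 = 87.56.

87.56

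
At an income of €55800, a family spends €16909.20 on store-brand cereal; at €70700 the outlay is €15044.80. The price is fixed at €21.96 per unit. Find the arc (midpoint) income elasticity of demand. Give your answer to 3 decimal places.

With a constant price, Q₁ = 16909.20/21.96 = 770.000 and Q₂ = 15044.80/21.96 = 685.100 (equivalently, work directly with expenditure since P cancels).
Midpoint %ΔQ = (15044.80 − 16909.20)/15977.00 = -0.11669; midpoint %ΔI = (70700 − 55800)/63250 = 0.23557.
η = -0.11669 / 0.23557 = -0.495.

-0.495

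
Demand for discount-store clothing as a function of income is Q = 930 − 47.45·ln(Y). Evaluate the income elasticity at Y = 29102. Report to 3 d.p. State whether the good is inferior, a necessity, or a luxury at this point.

-0.107 (inferior good)

At Y = 29102: Q = 442.282.
dQ/dY = -47.45/Y = -0.00163047 at this income.
η = (dQ/dY)·(Y/Q) = -0.00163047 × (29102/442.282) = -0.107.
Since η < 0, the good is an inferior good.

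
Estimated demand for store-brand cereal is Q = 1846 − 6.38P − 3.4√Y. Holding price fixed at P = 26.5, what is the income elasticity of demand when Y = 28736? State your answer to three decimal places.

-0.262

At P = 26.5, Y = 28736: Q = 1100.572.
Holding P constant, ∂Q/∂Y = -3.4/(2√Y) = -0.0100285.
η_Y = (∂Q/∂Y)·(Y/Q) = -0.0100285 × (28736/1100.572) = -0.262.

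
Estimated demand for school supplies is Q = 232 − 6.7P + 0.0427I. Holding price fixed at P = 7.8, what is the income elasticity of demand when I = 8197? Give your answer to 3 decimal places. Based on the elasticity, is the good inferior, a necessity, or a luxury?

0.661 (necessity)

At P = 7.8, I = 8197: Q = 529.752.
Holding P constant, ∂Q/∂I = 0.0427.
η_I = (∂Q/∂I)·(I/Q) = 0.0427 × (8197/529.752) = 0.661.
Since 0 < η < 1, this is a necessity.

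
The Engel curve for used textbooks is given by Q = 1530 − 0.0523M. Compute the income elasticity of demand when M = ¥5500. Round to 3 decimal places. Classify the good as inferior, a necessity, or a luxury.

-0.232 (inferior good)

At M = 5500: Q = 1242.350.
dQ/dM = −0.0523.
η = (dQ/dM)·(M/Q) = -0.0523 × (5500/1242.350) = -0.232.
Since η < 0, the good is an inferior good.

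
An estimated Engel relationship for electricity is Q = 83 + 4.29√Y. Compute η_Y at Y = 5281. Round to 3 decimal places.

0.395

At Y = 5281: Q = 394.756.
dQ/dY = 4.29/(2√Y) = 0.0295168 at this income.
η = (dQ/dY)·(Y/Q) = 0.0295168 × (5281/394.756) = 0.395.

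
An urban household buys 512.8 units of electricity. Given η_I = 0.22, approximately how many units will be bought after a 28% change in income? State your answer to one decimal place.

544.4

%ΔQ ≈ η × %ΔI = 0.22 × 28% = 6.16%.
New Q ≈ 512.8 × (1 + 0.0616) = 544.4.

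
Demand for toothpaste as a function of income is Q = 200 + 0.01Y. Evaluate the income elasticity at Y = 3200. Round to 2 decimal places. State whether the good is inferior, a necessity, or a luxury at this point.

At Y = 3200: Q = 232.000.
dQ/dY = 0.01.
η = (dQ/dY)·(Y/Q) = 0.01 × (3200/232.000) = 0.14.
Since 0 < η < 1, the good is a necessity.

0.14 (necessity)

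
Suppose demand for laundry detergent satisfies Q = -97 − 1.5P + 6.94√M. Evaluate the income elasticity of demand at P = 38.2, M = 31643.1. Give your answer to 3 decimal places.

0.571

At P = 38.2, M = 31643.1: Q = 1080.222.
Holding P constant, ∂Q/∂M = 6.94/(2√M) = 0.019507.
η_M = (∂Q/∂M)·(M/Q) = 0.019507 × (31643.1/1080.222) = 0.571.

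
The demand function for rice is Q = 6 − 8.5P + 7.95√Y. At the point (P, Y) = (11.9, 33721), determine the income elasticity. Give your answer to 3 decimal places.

0.535

At P = 11.9, Y = 33721: Q = 1364.731.
Holding P constant, ∂Q/∂Y = 7.95/(2√Y) = 0.0216465.
η_Y = (∂Q/∂Y)·(Y/Q) = 0.0216465 × (33721/1364.731) = 0.535.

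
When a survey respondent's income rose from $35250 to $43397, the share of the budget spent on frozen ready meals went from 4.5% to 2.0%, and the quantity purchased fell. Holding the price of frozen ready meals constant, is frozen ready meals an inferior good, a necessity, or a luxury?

inferior good

Quantity demanded falls as income rises, so η < 0.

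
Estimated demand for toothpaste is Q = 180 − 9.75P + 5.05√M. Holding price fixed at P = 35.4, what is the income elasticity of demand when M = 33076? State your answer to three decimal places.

At P = 35.4, M = 33076: Q = 753.284.
Holding P constant, ∂Q/∂M = 5.05/(2√M) = 0.0138837.
η_M = (∂Q/∂M)·(M/Q) = 0.0138837 × (33076/753.284) = 0.610.

0.610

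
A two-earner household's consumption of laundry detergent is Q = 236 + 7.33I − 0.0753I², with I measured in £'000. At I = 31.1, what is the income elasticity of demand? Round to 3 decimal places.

0.210

At I = 31.1: Q = 391.1321.
dQ/dI = 7.33 − 0.1506I = 2.64634.
η = (dQ/dI)·(I/Q) = 2.64634 × (31.1/391.1321) = 0.210.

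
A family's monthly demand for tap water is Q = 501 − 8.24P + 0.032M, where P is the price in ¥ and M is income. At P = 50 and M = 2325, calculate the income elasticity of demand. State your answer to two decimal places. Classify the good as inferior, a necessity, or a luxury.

At P = 50, M = 2325: Q = 163.400.
Holding P constant, ∂Q/∂M = 0.032.
η_M = (∂Q/∂M)·(M/Q) = 0.032 × (2325/163.400) = 0.46.
Since 0 < η < 1, this is a necessity.

0.46 (necessity)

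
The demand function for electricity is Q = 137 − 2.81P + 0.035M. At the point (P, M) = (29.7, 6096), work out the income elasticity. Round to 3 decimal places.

0.799

At P = 29.7, M = 6096: Q = 266.903.
Holding P constant, ∂Q/∂M = 0.035.
η_M = (∂Q/∂M)·(M/Q) = 0.035 × (6096/266.903) = 0.799.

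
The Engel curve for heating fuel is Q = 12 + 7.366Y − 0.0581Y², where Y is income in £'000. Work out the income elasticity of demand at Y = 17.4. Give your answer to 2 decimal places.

At Y = 17.4: Q = 122.5780.
dQ/dY = 7.366 − 0.1162Y = 5.34412.
η = (dQ/dY)·(Y/Q) = 5.34412 × (17.4/122.5780) = 0.76.

0.76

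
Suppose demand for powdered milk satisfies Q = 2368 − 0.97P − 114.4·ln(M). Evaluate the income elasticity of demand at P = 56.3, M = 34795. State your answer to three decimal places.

At P = 56.3, M = 34795: Q = 1117.082.
Holding P constant, ∂Q/∂M = -114.4/M = -0.00328783.
η_M = (∂Q/∂M)·(M/Q) = -0.00328783 × (34795/1117.082) = -0.102.

-0.102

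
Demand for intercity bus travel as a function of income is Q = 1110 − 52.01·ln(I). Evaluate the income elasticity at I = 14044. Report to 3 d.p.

At I = 14044: Q = 613.307.
dQ/dI = -52.01/I = -0.00370336 at this income.
η = (dQ/dI)·(I/Q) = -0.00370336 × (14044/613.307) = -0.085.

-0.085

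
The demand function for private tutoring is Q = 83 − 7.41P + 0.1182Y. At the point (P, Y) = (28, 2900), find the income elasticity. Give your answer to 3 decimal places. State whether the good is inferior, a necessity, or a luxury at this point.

1.570 (luxury)

At P = 28, Y = 2900: Q = 218.300.
Holding P constant, ∂Q/∂Y = 0.1182.
η_Y = (∂Q/∂Y)·(Y/Q) = 0.1182 × (2900/218.300) = 1.570.
Since η > 1, this is a luxury.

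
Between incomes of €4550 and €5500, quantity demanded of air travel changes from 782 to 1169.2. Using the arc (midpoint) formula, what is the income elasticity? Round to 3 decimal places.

ΔQ = 1169.2 − 782 = 387.2; midpoint Q̄ = (782 + 1169.2)/2 = 975.6.
ΔI = 5500 − 4550 = 950; midpoint Ī = (4550 + 5500)/2 = 5025.
η = (ΔQ/Q̄) ÷ (ΔI/Ī) = (387.2/975.6) ÷ (950/5025) = 2.099.

2.099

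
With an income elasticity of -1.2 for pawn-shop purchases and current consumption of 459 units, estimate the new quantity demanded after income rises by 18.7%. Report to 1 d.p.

%ΔQ ≈ η × %ΔI = -1.2 × 18.7% = -22.44%.
New Q ≈ 459 × (1 − 0.2244) = 356.0.

356.0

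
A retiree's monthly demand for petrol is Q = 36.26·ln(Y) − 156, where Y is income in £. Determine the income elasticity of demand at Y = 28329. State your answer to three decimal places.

At Y = 28329: Q = 215.725.
dQ/dY = 36.26/Y = 0.00127996 at this income.
η = (dQ/dY)·(Y/Q) = 0.00127996 × (28329/215.725) = 0.168.

0.168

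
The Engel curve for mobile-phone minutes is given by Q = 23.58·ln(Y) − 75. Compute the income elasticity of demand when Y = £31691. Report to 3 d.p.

At Y = 31691: Q = 169.378.
dQ/dY = 23.58/Y = 0.00074406 at this income.
η = (dQ/dY)·(Y/Q) = 0.00074406 × (31691/169.378) = 0.139.

0.139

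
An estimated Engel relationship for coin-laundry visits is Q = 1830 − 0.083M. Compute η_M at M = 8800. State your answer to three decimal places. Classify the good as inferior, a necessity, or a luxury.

At M = 8800: Q = 1099.600.
dQ/dM = −0.083.
η = (dQ/dM)·(M/Q) = -0.083 × (8800/1099.600) = -0.664.
Since η < 0, the good is an inferior good.

-0.664 (inferior good)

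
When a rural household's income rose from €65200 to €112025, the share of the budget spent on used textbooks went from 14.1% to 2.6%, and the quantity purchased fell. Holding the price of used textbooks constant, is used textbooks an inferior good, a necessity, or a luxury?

Quantity demanded falls as income rises, so η < 0.

inferior good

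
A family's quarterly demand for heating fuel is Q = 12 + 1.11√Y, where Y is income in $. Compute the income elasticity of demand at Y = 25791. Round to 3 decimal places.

0.468

At Y = 25791: Q = 190.261.
dQ/dY = 1.11/(2√Y) = 0.00345588 at this income.
η = (dQ/dY)·(Y/Q) = 0.00345588 × (25791/190.261) = 0.468.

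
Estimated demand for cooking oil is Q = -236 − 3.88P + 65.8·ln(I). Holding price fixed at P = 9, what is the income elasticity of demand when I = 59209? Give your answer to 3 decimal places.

0.146

At P = 9, I = 59209: Q = 452.145.
Holding P constant, ∂Q/∂I = 65.8/I = 0.00111132.
η_I = (∂Q/∂I)·(I/Q) = 0.00111132 × (59209/452.145) = 0.146.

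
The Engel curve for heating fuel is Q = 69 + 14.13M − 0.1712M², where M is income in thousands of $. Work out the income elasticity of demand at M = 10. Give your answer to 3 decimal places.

At M = 10: Q = 193.1800.
dQ/dM = 14.13 − 0.3424M = 10.70600.
η = (dQ/dM)·(M/Q) = 10.70600 × (10/193.1800) = 0.554.

0.554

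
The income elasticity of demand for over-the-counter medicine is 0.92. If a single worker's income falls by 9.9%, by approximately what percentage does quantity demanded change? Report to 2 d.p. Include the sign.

%ΔQ ≈ η × %ΔI = 0.92 × (-9.9%) = -9.11%.

-9.11%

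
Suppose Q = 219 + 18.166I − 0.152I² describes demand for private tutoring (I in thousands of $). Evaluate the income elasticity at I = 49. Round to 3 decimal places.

0.215

At I = 49: Q = 744.1820.
dQ/dI = 18.166 − 0.304I = 3.27000.
η = (dQ/dI)·(I/Q) = 3.27000 × (49/744.1820) = 0.215.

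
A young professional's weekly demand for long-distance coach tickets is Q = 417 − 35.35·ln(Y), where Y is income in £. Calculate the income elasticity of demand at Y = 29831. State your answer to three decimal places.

At Y = 29831: Q = 52.778.
dQ/dY = -35.35/Y = -0.00118501 at this income.
η = (dQ/dY)·(Y/Q) = -0.00118501 × (29831/52.778) = -0.670.

-0.670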